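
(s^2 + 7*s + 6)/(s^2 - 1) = (s + 6)/(s - 1)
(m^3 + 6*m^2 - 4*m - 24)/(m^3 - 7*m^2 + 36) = (m^2 + 4*m - 12)/(m^2 - 9*m + 18)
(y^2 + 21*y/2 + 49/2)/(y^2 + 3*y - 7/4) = 2*(y + 7)/(2*y - 1)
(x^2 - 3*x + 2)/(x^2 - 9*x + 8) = (x - 2)/(x - 8)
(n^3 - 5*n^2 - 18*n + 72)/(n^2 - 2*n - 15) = (-n^3 + 5*n^2 + 18*n - 72)/(-n^2 + 2*n + 15)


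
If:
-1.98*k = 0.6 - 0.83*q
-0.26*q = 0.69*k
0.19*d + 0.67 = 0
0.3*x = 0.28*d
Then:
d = -3.53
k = -0.14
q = 0.38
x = -3.29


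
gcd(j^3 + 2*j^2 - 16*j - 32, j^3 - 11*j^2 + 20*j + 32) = j - 4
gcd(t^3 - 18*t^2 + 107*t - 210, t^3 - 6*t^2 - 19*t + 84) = t - 7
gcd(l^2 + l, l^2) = l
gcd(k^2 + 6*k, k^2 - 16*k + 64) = 1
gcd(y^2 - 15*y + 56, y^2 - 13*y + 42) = y - 7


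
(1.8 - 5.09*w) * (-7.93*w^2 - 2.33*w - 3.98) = 40.3637*w^3 - 2.4143*w^2 + 16.0642*w - 7.164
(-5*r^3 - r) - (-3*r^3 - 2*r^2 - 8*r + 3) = -2*r^3 + 2*r^2 + 7*r - 3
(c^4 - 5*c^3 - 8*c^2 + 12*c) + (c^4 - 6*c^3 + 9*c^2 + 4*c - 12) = 2*c^4 - 11*c^3 + c^2 + 16*c - 12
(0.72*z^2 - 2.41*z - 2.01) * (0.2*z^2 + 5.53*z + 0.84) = 0.144*z^4 + 3.4996*z^3 - 13.1245*z^2 - 13.1397*z - 1.6884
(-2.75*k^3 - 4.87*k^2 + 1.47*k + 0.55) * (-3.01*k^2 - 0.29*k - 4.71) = 8.2775*k^5 + 15.4562*k^4 + 9.9401*k^3 + 20.8559*k^2 - 7.0832*k - 2.5905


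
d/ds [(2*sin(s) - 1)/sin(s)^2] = 2*(1 - sin(s))*cos(s)/sin(s)^3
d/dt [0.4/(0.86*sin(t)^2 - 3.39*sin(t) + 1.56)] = (1.356 - 0.688*sin(t))*cos(t)/(0.86*sin(t)^2 - 3.39*sin(t) + 1.56)^2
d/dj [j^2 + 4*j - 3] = 2*j + 4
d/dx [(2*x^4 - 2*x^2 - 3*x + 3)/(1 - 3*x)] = 2*(-9*x^4 + 4*x^3 + 3*x^2 - 2*x + 3)/(9*x^2 - 6*x + 1)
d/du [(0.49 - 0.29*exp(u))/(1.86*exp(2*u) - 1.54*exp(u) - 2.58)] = (0.5394*exp(2*u) - 1.8228*exp(u) + 1.5028)*exp(u)/(3.4596*exp(4*u) - 5.7288*exp(3*u) - 7.226*exp(2*u) + 7.9464*exp(u) + 6.6564)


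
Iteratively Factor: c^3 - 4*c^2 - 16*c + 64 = (c + 4)*(c^2 - 8*c + 16) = (c - 4)*(c + 4)*(c - 4)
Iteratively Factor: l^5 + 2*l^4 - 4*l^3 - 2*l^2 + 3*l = (l - 1)*(l^4 + 3*l^3 - l^2 - 3*l) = (l - 1)*(l + 3)*(l^3 - l) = (l - 1)*(l + 1)*(l + 3)*(l^2 - l) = l*(l - 1)*(l + 1)*(l + 3)*(l - 1)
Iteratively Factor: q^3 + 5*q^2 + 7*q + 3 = (q + 1)*(q^2 + 4*q + 3) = (q + 1)^2*(q + 3)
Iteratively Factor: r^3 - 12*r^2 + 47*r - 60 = (r - 3)*(r^2 - 9*r + 20) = (r - 4)*(r - 3)*(r - 5)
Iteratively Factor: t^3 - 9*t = (t)*(t^2 - 9) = t*(t + 3)*(t - 3)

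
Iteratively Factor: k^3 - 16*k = (k - 4)*(k^2 + 4*k) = (k - 4)*(k + 4)*(k)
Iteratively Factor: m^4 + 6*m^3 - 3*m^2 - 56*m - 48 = (m + 1)*(m^3 + 5*m^2 - 8*m - 48) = (m + 1)*(m + 4)*(m^2 + m - 12) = (m - 3)*(m + 1)*(m + 4)*(m + 4)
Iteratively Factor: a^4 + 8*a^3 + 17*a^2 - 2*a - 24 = (a + 3)*(a^3 + 5*a^2 + 2*a - 8) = (a + 2)*(a + 3)*(a^2 + 3*a - 4) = (a + 2)*(a + 3)*(a + 4)*(a - 1)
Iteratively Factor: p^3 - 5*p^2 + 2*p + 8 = (p + 1)*(p^2 - 6*p + 8) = (p - 2)*(p + 1)*(p - 4)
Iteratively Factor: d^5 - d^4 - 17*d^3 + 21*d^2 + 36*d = (d - 3)*(d^4 + 2*d^3 - 11*d^2 - 12*d) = (d - 3)^2*(d^3 + 5*d^2 + 4*d) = (d - 3)^2*(d + 4)*(d^2 + d) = (d - 3)^2*(d + 1)*(d + 4)*(d)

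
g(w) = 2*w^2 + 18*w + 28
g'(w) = 4*w + 18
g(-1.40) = 6.72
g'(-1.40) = 12.40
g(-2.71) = -6.09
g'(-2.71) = 7.16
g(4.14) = 136.80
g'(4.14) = 34.56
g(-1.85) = 1.54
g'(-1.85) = 10.60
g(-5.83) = -8.96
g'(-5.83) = -5.32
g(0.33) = 34.16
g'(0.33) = 19.32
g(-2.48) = -4.34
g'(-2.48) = 8.08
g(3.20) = 106.08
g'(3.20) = 30.80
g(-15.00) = 208.00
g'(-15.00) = -42.00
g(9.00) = 352.00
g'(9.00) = 54.00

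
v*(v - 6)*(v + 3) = v^3 - 3*v^2 - 18*v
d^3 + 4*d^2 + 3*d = d*(d + 1)*(d + 3)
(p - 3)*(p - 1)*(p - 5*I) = p^3 - 4*p^2 - 5*I*p^2 + 3*p + 20*I*p - 15*I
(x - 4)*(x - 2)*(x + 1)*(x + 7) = x^4 + 2*x^3 - 33*x^2 + 22*x + 56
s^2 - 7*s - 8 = (s - 8)*(s + 1)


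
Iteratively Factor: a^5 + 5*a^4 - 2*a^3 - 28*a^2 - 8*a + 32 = (a + 2)*(a^4 + 3*a^3 - 8*a^2 - 12*a + 16) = (a - 1)*(a + 2)*(a^3 + 4*a^2 - 4*a - 16) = (a - 1)*(a + 2)*(a + 4)*(a^2 - 4) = (a - 1)*(a + 2)^2*(a + 4)*(a - 2)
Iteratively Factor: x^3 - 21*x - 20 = (x + 1)*(x^2 - x - 20) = (x - 5)*(x + 1)*(x + 4)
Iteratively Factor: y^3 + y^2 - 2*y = (y - 1)*(y^2 + 2*y) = (y - 1)*(y + 2)*(y)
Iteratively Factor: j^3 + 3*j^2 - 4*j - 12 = (j + 3)*(j^2 - 4) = (j - 2)*(j + 3)*(j + 2)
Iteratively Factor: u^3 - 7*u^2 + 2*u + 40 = (u - 4)*(u^2 - 3*u - 10) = (u - 4)*(u + 2)*(u - 5)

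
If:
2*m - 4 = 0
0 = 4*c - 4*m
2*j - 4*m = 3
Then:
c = 2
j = 11/2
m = 2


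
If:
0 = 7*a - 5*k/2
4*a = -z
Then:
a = -z/4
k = -7*z/10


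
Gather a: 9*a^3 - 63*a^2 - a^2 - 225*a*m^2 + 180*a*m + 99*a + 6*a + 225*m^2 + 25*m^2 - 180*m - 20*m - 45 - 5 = 9*a^3 - 64*a^2 + a*(-225*m^2 + 180*m + 105) + 250*m^2 - 200*m - 50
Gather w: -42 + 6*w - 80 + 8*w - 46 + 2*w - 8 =16*w - 176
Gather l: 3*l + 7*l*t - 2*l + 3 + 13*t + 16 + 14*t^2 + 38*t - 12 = l*(7*t + 1) + 14*t^2 + 51*t + 7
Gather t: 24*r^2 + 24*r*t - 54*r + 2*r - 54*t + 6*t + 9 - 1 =24*r^2 - 52*r + t*(24*r - 48) + 8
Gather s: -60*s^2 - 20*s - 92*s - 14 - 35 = -60*s^2 - 112*s - 49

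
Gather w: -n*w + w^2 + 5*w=w^2 + w*(5 - n)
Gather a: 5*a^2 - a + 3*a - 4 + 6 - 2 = 5*a^2 + 2*a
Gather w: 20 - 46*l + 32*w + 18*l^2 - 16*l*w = 18*l^2 - 46*l + w*(32 - 16*l) + 20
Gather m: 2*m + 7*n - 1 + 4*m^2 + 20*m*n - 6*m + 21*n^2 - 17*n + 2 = 4*m^2 + m*(20*n - 4) + 21*n^2 - 10*n + 1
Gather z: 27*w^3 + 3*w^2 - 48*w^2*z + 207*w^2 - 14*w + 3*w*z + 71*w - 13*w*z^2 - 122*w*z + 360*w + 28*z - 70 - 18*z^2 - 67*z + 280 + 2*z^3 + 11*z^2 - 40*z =27*w^3 + 210*w^2 + 417*w + 2*z^3 + z^2*(-13*w - 7) + z*(-48*w^2 - 119*w - 79) + 210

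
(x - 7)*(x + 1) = x^2 - 6*x - 7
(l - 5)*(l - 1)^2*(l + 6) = l^4 - l^3 - 31*l^2 + 61*l - 30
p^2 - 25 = (p - 5)*(p + 5)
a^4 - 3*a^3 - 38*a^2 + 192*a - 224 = (a - 4)^2*(a - 2)*(a + 7)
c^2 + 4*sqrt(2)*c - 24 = (c - 2*sqrt(2))*(c + 6*sqrt(2))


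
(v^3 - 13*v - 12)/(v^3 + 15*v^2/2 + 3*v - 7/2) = 2*(v^2 - v - 12)/(2*v^2 + 13*v - 7)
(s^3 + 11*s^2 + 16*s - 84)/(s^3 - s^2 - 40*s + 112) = (s^2 + 4*s - 12)/(s^2 - 8*s + 16)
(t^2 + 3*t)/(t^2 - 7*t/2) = 2*(t + 3)/(2*t - 7)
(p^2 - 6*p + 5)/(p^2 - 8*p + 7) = (p - 5)/(p - 7)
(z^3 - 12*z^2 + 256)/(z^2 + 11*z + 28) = (z^2 - 16*z + 64)/(z + 7)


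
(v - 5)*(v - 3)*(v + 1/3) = v^3 - 23*v^2/3 + 37*v/3 + 5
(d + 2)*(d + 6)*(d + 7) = d^3 + 15*d^2 + 68*d + 84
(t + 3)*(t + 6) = t^2 + 9*t + 18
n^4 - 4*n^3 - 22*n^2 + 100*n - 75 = (n - 5)*(n - 3)*(n - 1)*(n + 5)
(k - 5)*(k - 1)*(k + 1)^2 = k^4 - 4*k^3 - 6*k^2 + 4*k + 5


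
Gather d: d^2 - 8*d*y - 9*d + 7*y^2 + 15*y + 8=d^2 + d*(-8*y - 9) + 7*y^2 + 15*y + 8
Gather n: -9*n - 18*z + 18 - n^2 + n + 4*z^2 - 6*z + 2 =-n^2 - 8*n + 4*z^2 - 24*z + 20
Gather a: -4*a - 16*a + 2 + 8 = 10 - 20*a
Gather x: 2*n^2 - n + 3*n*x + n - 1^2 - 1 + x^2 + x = 2*n^2 + x^2 + x*(3*n + 1) - 2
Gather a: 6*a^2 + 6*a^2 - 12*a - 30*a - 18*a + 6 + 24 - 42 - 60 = 12*a^2 - 60*a - 72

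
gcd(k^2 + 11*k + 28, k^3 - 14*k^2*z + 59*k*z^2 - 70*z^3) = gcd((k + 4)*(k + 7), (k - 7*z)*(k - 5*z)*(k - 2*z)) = 1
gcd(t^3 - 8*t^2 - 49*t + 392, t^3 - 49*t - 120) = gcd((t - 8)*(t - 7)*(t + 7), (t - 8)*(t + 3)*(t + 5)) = t - 8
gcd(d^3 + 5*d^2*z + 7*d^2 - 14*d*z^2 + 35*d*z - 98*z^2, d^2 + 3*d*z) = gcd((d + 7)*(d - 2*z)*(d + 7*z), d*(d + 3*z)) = 1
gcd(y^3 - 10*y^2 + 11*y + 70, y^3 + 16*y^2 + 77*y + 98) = y + 2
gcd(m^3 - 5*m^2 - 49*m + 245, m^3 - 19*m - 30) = m - 5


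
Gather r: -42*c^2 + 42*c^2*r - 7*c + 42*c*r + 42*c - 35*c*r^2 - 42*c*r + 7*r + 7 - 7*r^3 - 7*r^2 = -42*c^2 + 35*c - 7*r^3 + r^2*(-35*c - 7) + r*(42*c^2 + 7) + 7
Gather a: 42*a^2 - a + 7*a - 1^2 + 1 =42*a^2 + 6*a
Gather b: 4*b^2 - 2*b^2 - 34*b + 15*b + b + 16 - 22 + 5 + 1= 2*b^2 - 18*b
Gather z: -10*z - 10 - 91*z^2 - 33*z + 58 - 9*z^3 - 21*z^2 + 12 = -9*z^3 - 112*z^2 - 43*z + 60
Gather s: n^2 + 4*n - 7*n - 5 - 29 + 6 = n^2 - 3*n - 28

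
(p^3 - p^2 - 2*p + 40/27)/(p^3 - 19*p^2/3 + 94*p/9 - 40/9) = (p + 4/3)/(p - 4)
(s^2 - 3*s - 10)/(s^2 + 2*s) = (s - 5)/s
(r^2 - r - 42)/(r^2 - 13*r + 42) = (r + 6)/(r - 6)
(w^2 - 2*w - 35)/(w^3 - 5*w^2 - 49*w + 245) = (w + 5)/(w^2 + 2*w - 35)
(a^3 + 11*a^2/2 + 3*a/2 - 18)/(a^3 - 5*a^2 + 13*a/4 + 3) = 2*(a^2 + 7*a + 12)/(2*a^2 - 7*a - 4)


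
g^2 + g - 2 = (g - 1)*(g + 2)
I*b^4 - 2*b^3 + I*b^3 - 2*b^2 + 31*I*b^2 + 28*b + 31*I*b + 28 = (b + 1)*(b - 4*I)*(b + 7*I)*(I*b + 1)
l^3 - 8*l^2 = l^2*(l - 8)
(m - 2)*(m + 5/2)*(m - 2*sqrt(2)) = m^3 - 2*sqrt(2)*m^2 + m^2/2 - 5*m - sqrt(2)*m + 10*sqrt(2)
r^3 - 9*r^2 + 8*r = r*(r - 8)*(r - 1)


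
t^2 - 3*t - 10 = (t - 5)*(t + 2)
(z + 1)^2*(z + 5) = z^3 + 7*z^2 + 11*z + 5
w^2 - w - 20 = (w - 5)*(w + 4)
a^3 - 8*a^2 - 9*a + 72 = (a - 8)*(a - 3)*(a + 3)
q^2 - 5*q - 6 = (q - 6)*(q + 1)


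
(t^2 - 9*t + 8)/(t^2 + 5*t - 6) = (t - 8)/(t + 6)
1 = 1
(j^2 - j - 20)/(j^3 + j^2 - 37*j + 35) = (j + 4)/(j^2 + 6*j - 7)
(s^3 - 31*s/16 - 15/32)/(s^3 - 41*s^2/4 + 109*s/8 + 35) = (8*s^2 - 10*s - 3)/(4*(2*s^2 - 23*s + 56))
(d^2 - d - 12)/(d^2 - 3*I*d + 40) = (d^2 - d - 12)/(d^2 - 3*I*d + 40)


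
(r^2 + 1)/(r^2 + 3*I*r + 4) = (r + I)/(r + 4*I)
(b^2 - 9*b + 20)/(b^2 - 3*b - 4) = (b - 5)/(b + 1)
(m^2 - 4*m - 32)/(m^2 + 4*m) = (m - 8)/m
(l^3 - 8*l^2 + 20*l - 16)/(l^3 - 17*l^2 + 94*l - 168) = (l^2 - 4*l + 4)/(l^2 - 13*l + 42)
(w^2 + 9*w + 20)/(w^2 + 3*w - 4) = (w + 5)/(w - 1)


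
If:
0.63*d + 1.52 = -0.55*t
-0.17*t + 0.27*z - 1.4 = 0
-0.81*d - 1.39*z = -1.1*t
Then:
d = -7.33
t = 5.64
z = 8.73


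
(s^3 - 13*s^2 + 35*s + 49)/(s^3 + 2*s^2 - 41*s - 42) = (s^2 - 14*s + 49)/(s^2 + s - 42)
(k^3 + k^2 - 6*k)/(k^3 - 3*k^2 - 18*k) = (k - 2)/(k - 6)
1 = 1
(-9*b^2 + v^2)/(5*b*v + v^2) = (-9*b^2 + v^2)/(v*(5*b + v))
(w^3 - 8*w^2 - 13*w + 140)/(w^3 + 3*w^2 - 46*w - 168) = (w - 5)/(w + 6)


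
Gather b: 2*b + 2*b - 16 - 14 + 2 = 4*b - 28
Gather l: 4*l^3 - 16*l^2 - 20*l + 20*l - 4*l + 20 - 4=4*l^3 - 16*l^2 - 4*l + 16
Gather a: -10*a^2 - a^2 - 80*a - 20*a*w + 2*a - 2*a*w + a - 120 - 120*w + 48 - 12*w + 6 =-11*a^2 + a*(-22*w - 77) - 132*w - 66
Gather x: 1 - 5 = -4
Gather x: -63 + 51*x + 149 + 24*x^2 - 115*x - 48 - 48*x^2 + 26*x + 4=-24*x^2 - 38*x + 42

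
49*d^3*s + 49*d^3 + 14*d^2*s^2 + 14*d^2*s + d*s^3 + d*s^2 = (7*d + s)^2*(d*s + d)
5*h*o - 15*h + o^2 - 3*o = (5*h + o)*(o - 3)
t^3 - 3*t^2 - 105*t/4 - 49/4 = (t - 7)*(t + 1/2)*(t + 7/2)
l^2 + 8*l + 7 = (l + 1)*(l + 7)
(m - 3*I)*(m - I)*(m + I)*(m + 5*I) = m^4 + 2*I*m^3 + 16*m^2 + 2*I*m + 15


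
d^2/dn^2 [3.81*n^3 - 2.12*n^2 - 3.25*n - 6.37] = 22.86*n - 4.24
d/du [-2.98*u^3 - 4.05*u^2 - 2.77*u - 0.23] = -8.94*u^2 - 8.1*u - 2.77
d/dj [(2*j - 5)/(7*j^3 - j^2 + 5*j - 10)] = (14*j^3 - 2*j^2 + 10*j - (2*j - 5)*(21*j^2 - 2*j + 5) - 20)/(7*j^3 - j^2 + 5*j - 10)^2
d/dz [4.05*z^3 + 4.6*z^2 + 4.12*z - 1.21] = 12.15*z^2 + 9.2*z + 4.12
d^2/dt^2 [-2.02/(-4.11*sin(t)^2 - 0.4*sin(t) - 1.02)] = (-136.488168*sin(t)^4 - 9.96264*sin(t)^3 + 238.282028*sin(t)^2 + 20.74944*sin(t) - 16.290088)/(4.11*sin(t)^2 + 0.4*sin(t) + 1.02)^3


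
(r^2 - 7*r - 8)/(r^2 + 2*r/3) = 3*(r^2 - 7*r - 8)/(r*(3*r + 2))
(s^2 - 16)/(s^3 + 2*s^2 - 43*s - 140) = (s - 4)/(s^2 - 2*s - 35)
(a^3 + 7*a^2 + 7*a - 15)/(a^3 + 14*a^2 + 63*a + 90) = (a - 1)/(a + 6)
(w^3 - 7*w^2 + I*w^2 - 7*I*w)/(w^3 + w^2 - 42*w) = (w^2 + w*(-7 + I) - 7*I)/(w^2 + w - 42)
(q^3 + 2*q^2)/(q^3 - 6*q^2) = (q + 2)/(q - 6)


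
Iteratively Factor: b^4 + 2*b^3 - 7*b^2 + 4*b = (b - 1)*(b^3 + 3*b^2 - 4*b) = (b - 1)*(b + 4)*(b^2 - b) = b*(b - 1)*(b + 4)*(b - 1)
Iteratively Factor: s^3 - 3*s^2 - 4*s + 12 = (s + 2)*(s^2 - 5*s + 6) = (s - 2)*(s + 2)*(s - 3)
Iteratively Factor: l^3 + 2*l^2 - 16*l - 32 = (l + 4)*(l^2 - 2*l - 8) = (l - 4)*(l + 4)*(l + 2)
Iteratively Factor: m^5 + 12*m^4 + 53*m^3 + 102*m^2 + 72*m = (m + 2)*(m^4 + 10*m^3 + 33*m^2 + 36*m) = (m + 2)*(m + 3)*(m^3 + 7*m^2 + 12*m) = (m + 2)*(m + 3)^2*(m^2 + 4*m) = m*(m + 2)*(m + 3)^2*(m + 4)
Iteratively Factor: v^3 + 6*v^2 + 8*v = (v + 4)*(v^2 + 2*v) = (v + 2)*(v + 4)*(v)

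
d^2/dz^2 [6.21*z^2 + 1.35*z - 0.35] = 12.4200000000000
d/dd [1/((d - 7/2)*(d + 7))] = 2*(-4*d - 7)/(4*d^4 + 28*d^3 - 147*d^2 - 686*d + 2401)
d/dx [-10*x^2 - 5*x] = -20*x - 5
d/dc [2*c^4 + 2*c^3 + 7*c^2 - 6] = 2*c*(4*c^2 + 3*c + 7)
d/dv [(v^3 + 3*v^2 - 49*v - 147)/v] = 2*v + 3 + 147/v^2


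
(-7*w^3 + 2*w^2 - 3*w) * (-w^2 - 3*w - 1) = 7*w^5 + 19*w^4 + 4*w^3 + 7*w^2 + 3*w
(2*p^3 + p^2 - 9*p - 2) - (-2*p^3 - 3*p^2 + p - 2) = 4*p^3 + 4*p^2 - 10*p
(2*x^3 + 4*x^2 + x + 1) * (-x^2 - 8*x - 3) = -2*x^5 - 20*x^4 - 39*x^3 - 21*x^2 - 11*x - 3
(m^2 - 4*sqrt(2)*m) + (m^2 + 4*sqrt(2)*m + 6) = 2*m^2 + 6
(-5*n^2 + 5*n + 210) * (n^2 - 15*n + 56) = -5*n^4 + 80*n^3 - 145*n^2 - 2870*n + 11760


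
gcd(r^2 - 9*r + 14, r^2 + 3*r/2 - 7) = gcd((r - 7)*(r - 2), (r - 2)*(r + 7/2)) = r - 2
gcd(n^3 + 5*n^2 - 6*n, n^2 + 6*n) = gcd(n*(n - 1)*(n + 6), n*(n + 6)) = n^2 + 6*n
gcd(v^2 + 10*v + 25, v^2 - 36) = 1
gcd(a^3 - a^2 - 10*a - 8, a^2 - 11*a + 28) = a - 4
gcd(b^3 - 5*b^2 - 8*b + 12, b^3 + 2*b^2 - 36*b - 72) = b^2 - 4*b - 12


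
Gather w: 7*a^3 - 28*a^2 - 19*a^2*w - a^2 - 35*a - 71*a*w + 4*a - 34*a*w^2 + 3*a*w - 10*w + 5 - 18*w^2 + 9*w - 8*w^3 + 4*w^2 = 7*a^3 - 29*a^2 - 31*a - 8*w^3 + w^2*(-34*a - 14) + w*(-19*a^2 - 68*a - 1) + 5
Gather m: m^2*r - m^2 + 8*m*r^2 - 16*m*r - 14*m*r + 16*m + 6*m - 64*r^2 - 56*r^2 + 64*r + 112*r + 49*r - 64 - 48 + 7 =m^2*(r - 1) + m*(8*r^2 - 30*r + 22) - 120*r^2 + 225*r - 105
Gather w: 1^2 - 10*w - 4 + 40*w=30*w - 3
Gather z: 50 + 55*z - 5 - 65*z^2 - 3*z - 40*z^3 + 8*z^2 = -40*z^3 - 57*z^2 + 52*z + 45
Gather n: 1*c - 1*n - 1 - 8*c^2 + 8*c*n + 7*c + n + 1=-8*c^2 + 8*c*n + 8*c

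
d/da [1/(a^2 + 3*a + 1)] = (-2*a - 3)/(a^2 + 3*a + 1)^2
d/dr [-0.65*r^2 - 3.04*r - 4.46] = -1.3*r - 3.04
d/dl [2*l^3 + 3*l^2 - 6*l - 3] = 6*l^2 + 6*l - 6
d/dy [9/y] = -9/y^2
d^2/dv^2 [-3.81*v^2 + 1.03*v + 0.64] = -7.62000000000000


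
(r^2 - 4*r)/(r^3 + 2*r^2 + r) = (r - 4)/(r^2 + 2*r + 1)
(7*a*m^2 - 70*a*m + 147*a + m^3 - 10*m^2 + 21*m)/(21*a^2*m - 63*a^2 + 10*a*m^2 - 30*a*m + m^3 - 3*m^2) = (m - 7)/(3*a + m)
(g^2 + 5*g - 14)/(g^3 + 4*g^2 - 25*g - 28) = (g - 2)/(g^2 - 3*g - 4)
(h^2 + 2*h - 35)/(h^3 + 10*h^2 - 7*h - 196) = (h - 5)/(h^2 + 3*h - 28)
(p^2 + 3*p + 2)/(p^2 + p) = (p + 2)/p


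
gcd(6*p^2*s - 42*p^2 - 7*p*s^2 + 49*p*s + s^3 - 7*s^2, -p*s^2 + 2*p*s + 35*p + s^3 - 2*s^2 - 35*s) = p*s - 7*p - s^2 + 7*s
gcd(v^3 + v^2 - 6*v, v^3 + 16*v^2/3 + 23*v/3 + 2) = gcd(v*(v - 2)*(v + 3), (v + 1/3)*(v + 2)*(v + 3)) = v + 3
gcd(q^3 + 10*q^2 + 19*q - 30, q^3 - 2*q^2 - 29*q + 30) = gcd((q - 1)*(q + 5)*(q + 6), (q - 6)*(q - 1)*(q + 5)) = q^2 + 4*q - 5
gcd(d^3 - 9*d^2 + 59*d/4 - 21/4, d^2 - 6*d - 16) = 1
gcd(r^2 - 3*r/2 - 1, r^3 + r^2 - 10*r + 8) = r - 2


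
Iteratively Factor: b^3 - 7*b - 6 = (b - 3)*(b^2 + 3*b + 2) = (b - 3)*(b + 2)*(b + 1)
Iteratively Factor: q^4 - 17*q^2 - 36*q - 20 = (q + 2)*(q^3 - 2*q^2 - 13*q - 10) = (q + 1)*(q + 2)*(q^2 - 3*q - 10) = (q - 5)*(q + 1)*(q + 2)*(q + 2)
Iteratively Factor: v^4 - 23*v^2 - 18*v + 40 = (v - 1)*(v^3 + v^2 - 22*v - 40) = (v - 1)*(v + 4)*(v^2 - 3*v - 10) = (v - 1)*(v + 2)*(v + 4)*(v - 5)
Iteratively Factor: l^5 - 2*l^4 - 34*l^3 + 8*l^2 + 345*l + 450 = (l - 5)*(l^4 + 3*l^3 - 19*l^2 - 87*l - 90) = (l - 5)*(l + 2)*(l^3 + l^2 - 21*l - 45) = (l - 5)*(l + 2)*(l + 3)*(l^2 - 2*l - 15) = (l - 5)^2*(l + 2)*(l + 3)*(l + 3)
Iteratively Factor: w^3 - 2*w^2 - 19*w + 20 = (w - 1)*(w^2 - w - 20) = (w - 5)*(w - 1)*(w + 4)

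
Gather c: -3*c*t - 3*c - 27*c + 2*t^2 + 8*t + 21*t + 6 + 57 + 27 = c*(-3*t - 30) + 2*t^2 + 29*t + 90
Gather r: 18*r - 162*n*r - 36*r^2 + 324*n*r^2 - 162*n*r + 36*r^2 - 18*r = 324*n*r^2 - 324*n*r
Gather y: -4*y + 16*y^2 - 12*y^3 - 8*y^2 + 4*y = -12*y^3 + 8*y^2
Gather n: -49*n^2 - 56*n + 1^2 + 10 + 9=-49*n^2 - 56*n + 20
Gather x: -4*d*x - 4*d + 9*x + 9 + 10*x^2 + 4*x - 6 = -4*d + 10*x^2 + x*(13 - 4*d) + 3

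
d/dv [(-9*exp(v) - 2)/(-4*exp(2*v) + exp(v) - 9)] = (-(8*exp(v) - 1)*(9*exp(v) + 2) + 36*exp(2*v) - 9*exp(v) + 81)*exp(v)/(4*exp(2*v) - exp(v) + 9)^2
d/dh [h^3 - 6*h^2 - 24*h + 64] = 3*h^2 - 12*h - 24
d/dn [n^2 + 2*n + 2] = 2*n + 2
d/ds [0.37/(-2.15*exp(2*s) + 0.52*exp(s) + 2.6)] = (1.591*exp(s) - 0.1924)*exp(s)/(-2.15*exp(2*s) + 0.52*exp(s) + 2.6)^2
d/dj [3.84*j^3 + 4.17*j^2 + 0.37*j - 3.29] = 11.52*j^2 + 8.34*j + 0.37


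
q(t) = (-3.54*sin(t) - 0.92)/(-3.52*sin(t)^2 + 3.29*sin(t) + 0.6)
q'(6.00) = 4.73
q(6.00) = -0.12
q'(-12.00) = -2.84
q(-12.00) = -2.09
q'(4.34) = 0.05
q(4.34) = -0.43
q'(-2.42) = 0.02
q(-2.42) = -0.46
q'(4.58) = 0.02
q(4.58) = -0.42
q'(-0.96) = -0.06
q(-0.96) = -0.44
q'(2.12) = 10.00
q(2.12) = -4.66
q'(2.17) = 8.69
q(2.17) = -4.19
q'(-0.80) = -0.05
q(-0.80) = -0.45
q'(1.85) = 17.84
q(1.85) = -8.48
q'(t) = (7.04*sin(t)*cos(t) - 3.29*cos(t))*(-3.54*sin(t) - 0.92)/(-3.52*sin(t)^2 + 3.29*sin(t) + 0.6)^2 - 3.54*cos(t)/(-3.52*sin(t)^2 + 3.29*sin(t) + 0.6) = (-12.4608*sin(t)^2 - 6.4768*sin(t) + 0.9028)*cos(t)/(12.3904*sin(t)^4 - 23.1616*sin(t)^3 + 6.6001*sin(t)^2 + 3.948*sin(t) + 0.36)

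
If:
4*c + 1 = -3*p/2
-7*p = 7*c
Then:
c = -2/5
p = 2/5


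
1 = 1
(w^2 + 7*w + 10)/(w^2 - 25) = (w + 2)/(w - 5)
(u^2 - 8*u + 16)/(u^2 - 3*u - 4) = (u - 4)/(u + 1)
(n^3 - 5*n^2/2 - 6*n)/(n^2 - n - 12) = n*(2*n + 3)/(2*(n + 3))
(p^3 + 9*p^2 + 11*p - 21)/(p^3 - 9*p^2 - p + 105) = (p^2 + 6*p - 7)/(p^2 - 12*p + 35)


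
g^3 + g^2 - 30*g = g*(g - 5)*(g + 6)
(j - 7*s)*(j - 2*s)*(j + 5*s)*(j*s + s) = j^4*s - 4*j^3*s^2 + j^3*s - 31*j^2*s^3 - 4*j^2*s^2 + 70*j*s^4 - 31*j*s^3 + 70*s^4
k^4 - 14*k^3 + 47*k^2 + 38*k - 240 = (k - 8)*(k - 5)*(k - 3)*(k + 2)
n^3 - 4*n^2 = n^2*(n - 4)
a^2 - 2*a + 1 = (a - 1)^2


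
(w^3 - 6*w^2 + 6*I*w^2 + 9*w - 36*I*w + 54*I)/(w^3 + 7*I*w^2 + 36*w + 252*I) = (w^2 - 6*w + 9)/(w^2 + I*w + 42)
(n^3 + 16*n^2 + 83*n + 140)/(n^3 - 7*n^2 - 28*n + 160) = (n^2 + 11*n + 28)/(n^2 - 12*n + 32)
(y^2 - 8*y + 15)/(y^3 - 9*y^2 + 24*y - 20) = (y - 3)/(y^2 - 4*y + 4)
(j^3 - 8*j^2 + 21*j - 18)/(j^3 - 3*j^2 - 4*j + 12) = (j - 3)/(j + 2)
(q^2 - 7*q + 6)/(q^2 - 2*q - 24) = (q - 1)/(q + 4)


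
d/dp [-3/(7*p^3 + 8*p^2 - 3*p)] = 3*(21*p^2 + 16*p - 3)/(p^2*(7*p^2 + 8*p - 3)^2)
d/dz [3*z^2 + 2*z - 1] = 6*z + 2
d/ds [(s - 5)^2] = 2*s - 10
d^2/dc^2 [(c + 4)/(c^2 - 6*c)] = 2*(c*(2 - 3*c)*(c - 6) + 4*(c - 3)^2*(c + 4))/(c^3*(c - 6)^3)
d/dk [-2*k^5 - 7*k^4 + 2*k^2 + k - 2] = -10*k^4 - 28*k^3 + 4*k + 1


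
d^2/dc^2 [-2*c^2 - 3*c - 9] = -4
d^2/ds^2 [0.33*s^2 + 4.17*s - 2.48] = 0.660000000000000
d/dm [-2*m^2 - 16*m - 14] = -4*m - 16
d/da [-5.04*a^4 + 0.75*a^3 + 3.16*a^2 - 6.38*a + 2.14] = -20.16*a^3 + 2.25*a^2 + 6.32*a - 6.38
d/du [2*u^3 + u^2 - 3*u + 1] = 6*u^2 + 2*u - 3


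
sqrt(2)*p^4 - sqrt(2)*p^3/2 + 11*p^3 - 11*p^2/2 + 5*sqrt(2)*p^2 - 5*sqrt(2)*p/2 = p*(p - 1/2)*(p + 5*sqrt(2))*(sqrt(2)*p + 1)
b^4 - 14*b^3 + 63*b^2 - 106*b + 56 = (b - 7)*(b - 4)*(b - 2)*(b - 1)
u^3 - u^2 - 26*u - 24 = (u - 6)*(u + 1)*(u + 4)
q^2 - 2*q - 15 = (q - 5)*(q + 3)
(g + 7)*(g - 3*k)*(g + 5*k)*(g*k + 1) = g^4*k + 2*g^3*k^2 + 7*g^3*k + g^3 - 15*g^2*k^3 + 14*g^2*k^2 + 2*g^2*k + 7*g^2 - 105*g*k^3 - 15*g*k^2 + 14*g*k - 105*k^2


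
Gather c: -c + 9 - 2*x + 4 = -c - 2*x + 13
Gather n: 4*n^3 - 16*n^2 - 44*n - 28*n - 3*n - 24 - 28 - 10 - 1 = 4*n^3 - 16*n^2 - 75*n - 63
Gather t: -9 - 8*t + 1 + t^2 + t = t^2 - 7*t - 8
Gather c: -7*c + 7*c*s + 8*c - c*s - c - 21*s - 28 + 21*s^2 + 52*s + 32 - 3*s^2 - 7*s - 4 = 6*c*s + 18*s^2 + 24*s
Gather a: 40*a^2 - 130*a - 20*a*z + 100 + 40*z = 40*a^2 + a*(-20*z - 130) + 40*z + 100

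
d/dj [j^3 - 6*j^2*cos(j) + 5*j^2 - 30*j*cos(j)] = 6*j^2*sin(j) + 3*j^2 + 30*j*sin(j) - 12*j*cos(j) + 10*j - 30*cos(j)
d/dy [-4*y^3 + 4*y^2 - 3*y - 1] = -12*y^2 + 8*y - 3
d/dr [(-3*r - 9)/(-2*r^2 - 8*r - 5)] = 3*(2*r^2 + 8*r - 4*(r + 2)*(r + 3) + 5)/(2*r^2 + 8*r + 5)^2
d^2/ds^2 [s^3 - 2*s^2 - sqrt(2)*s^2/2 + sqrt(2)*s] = 6*s - 4 - sqrt(2)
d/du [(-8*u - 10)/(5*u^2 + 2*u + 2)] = 4*(10*u^2 + 25*u + 1)/(25*u^4 + 20*u^3 + 24*u^2 + 8*u + 4)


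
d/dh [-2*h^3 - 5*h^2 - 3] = 2*h*(-3*h - 5)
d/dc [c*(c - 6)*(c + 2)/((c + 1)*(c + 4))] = (c^4 + 10*c^3 + 4*c^2 - 32*c - 48)/(c^4 + 10*c^3 + 33*c^2 + 40*c + 16)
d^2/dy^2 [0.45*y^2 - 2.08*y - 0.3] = 0.900000000000000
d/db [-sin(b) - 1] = -cos(b)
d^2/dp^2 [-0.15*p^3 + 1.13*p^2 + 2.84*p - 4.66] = 2.26 - 0.9*p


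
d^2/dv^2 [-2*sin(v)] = 2*sin(v)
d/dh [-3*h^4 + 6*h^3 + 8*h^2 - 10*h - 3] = -12*h^3 + 18*h^2 + 16*h - 10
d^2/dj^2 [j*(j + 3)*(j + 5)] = 6*j + 16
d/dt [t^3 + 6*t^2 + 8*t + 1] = 3*t^2 + 12*t + 8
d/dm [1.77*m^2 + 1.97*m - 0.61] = 3.54*m + 1.97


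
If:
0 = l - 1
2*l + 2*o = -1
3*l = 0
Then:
No Solution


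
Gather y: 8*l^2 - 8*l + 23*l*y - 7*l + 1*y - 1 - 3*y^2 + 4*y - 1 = 8*l^2 - 15*l - 3*y^2 + y*(23*l + 5) - 2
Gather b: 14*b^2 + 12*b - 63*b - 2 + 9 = 14*b^2 - 51*b + 7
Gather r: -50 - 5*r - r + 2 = -6*r - 48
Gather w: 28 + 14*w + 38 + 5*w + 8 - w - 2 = 18*w + 72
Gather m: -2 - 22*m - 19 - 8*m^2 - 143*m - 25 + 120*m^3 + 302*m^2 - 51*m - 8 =120*m^3 + 294*m^2 - 216*m - 54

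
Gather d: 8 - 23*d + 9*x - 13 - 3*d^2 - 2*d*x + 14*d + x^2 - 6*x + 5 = -3*d^2 + d*(-2*x - 9) + x^2 + 3*x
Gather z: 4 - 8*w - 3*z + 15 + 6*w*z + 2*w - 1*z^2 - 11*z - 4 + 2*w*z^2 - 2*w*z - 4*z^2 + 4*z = -6*w + z^2*(2*w - 5) + z*(4*w - 10) + 15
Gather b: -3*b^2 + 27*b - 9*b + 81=-3*b^2 + 18*b + 81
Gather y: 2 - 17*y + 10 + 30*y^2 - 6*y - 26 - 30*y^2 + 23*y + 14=0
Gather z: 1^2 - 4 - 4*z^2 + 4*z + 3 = -4*z^2 + 4*z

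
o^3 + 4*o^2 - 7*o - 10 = (o - 2)*(o + 1)*(o + 5)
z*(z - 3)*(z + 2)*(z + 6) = z^4 + 5*z^3 - 12*z^2 - 36*z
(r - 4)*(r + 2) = r^2 - 2*r - 8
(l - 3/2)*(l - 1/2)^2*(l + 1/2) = l^4 - 2*l^3 + l^2/2 + l/2 - 3/16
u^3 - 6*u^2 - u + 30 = (u - 5)*(u - 3)*(u + 2)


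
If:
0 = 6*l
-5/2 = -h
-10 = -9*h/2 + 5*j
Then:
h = 5/2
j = 1/4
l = 0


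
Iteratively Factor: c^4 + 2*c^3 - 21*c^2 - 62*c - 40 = (c - 5)*(c^3 + 7*c^2 + 14*c + 8) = (c - 5)*(c + 2)*(c^2 + 5*c + 4) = (c - 5)*(c + 1)*(c + 2)*(c + 4)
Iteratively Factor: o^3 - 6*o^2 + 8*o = (o)*(o^2 - 6*o + 8) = o*(o - 4)*(o - 2)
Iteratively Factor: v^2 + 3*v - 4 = (v - 1)*(v + 4)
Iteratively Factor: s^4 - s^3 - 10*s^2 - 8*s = (s + 2)*(s^3 - 3*s^2 - 4*s) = s*(s + 2)*(s^2 - 3*s - 4) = s*(s + 1)*(s + 2)*(s - 4)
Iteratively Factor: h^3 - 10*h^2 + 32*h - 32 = (h - 2)*(h^2 - 8*h + 16) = (h - 4)*(h - 2)*(h - 4)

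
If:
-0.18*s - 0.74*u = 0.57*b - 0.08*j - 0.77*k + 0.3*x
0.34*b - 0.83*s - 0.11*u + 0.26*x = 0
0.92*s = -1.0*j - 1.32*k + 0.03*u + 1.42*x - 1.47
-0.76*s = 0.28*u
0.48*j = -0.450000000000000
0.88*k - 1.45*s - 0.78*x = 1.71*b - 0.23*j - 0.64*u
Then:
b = -0.30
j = -0.94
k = 0.02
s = 0.00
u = -0.01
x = 0.40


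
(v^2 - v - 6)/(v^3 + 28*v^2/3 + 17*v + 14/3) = 3*(v - 3)/(3*v^2 + 22*v + 7)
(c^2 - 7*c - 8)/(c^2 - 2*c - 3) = (c - 8)/(c - 3)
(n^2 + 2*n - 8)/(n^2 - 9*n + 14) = (n + 4)/(n - 7)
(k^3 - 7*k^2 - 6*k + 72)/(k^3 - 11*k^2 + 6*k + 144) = (k - 4)/(k - 8)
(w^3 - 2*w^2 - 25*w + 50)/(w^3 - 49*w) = (w^3 - 2*w^2 - 25*w + 50)/(w*(w^2 - 49))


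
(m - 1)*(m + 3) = m^2 + 2*m - 3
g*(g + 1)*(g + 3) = g^3 + 4*g^2 + 3*g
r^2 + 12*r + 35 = (r + 5)*(r + 7)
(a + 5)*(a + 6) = a^2 + 11*a + 30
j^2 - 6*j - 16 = (j - 8)*(j + 2)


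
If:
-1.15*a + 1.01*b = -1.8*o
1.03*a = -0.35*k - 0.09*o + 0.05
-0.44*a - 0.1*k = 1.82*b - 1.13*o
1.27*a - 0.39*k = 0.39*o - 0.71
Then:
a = -0.29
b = -0.07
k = 1.03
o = -0.14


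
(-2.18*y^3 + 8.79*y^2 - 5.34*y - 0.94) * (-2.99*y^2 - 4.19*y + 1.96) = 6.5182*y^5 - 17.1479*y^4 - 25.1363*y^3 + 42.4136*y^2 - 6.5278*y - 1.8424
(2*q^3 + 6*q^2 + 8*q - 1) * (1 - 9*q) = -18*q^4 - 52*q^3 - 66*q^2 + 17*q - 1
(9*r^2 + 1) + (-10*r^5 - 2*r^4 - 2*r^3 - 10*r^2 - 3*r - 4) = -10*r^5 - 2*r^4 - 2*r^3 - r^2 - 3*r - 3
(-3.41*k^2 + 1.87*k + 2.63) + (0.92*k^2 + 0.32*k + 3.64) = -2.49*k^2 + 2.19*k + 6.27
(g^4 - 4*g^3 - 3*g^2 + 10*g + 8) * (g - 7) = g^5 - 11*g^4 + 25*g^3 + 31*g^2 - 62*g - 56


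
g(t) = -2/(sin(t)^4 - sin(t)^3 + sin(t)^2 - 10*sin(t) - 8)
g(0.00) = 0.25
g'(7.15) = -0.05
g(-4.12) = 0.13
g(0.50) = 0.16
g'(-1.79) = 0.39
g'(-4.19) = 0.03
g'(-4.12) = 0.04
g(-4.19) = 0.12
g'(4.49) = 0.40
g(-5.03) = 0.12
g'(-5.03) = -0.02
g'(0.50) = -0.10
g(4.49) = -0.44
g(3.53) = 0.50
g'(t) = -2*(-4*sin(t)^3*cos(t) + 3*sin(t)^2*cos(t) - 2*sin(t)*cos(t) + 10*cos(t))/(sin(t)^4 - sin(t)^3 + sin(t)^2 - 10*sin(t) - 8)^2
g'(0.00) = -0.31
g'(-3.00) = 0.48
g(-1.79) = -0.44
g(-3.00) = 0.30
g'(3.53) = 1.32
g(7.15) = 0.13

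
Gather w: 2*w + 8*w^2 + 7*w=8*w^2 + 9*w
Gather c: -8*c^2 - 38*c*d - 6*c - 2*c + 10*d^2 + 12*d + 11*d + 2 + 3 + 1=-8*c^2 + c*(-38*d - 8) + 10*d^2 + 23*d + 6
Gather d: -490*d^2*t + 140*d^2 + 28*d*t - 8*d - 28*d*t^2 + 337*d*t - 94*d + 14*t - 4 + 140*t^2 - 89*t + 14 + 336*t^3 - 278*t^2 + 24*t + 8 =d^2*(140 - 490*t) + d*(-28*t^2 + 365*t - 102) + 336*t^3 - 138*t^2 - 51*t + 18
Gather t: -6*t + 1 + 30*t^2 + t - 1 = 30*t^2 - 5*t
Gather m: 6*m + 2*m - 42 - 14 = 8*m - 56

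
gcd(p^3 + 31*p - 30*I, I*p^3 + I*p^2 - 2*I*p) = 1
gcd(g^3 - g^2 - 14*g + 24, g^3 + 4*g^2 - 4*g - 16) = g^2 + 2*g - 8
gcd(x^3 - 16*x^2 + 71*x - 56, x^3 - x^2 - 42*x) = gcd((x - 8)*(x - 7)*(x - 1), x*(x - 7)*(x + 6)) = x - 7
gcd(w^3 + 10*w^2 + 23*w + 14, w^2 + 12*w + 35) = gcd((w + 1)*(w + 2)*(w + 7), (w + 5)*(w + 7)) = w + 7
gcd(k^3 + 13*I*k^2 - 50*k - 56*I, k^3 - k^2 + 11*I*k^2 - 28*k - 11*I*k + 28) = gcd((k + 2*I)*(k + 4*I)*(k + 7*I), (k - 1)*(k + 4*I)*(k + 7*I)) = k^2 + 11*I*k - 28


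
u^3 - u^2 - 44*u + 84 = (u - 6)*(u - 2)*(u + 7)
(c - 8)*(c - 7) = c^2 - 15*c + 56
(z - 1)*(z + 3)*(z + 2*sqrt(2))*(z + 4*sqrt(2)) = z^4 + 2*z^3 + 6*sqrt(2)*z^3 + 13*z^2 + 12*sqrt(2)*z^2 - 18*sqrt(2)*z + 32*z - 48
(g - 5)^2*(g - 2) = g^3 - 12*g^2 + 45*g - 50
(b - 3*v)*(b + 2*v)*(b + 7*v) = b^3 + 6*b^2*v - 13*b*v^2 - 42*v^3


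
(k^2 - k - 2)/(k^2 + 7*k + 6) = (k - 2)/(k + 6)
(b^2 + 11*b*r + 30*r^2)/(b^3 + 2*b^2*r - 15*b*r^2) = (-b - 6*r)/(b*(-b + 3*r))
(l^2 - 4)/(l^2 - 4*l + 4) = (l + 2)/(l - 2)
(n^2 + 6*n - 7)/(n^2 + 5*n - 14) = (n - 1)/(n - 2)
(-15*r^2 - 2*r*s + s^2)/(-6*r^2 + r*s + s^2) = (5*r - s)/(2*r - s)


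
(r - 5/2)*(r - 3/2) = r^2 - 4*r + 15/4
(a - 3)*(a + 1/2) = a^2 - 5*a/2 - 3/2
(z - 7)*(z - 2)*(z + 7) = z^3 - 2*z^2 - 49*z + 98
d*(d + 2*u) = d^2 + 2*d*u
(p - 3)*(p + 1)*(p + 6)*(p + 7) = p^4 + 11*p^3 + 13*p^2 - 123*p - 126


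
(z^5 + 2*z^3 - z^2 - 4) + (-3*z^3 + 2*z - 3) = z^5 - z^3 - z^2 + 2*z - 7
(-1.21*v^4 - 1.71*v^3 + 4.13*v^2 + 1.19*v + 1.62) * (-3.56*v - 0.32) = 4.3076*v^5 + 6.4748*v^4 - 14.1556*v^3 - 5.558*v^2 - 6.148*v - 0.5184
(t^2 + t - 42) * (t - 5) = t^3 - 4*t^2 - 47*t + 210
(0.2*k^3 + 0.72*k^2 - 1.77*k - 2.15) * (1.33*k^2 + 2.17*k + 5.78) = 0.266*k^5 + 1.3916*k^4 + 0.3643*k^3 - 2.5388*k^2 - 14.8961*k - 12.427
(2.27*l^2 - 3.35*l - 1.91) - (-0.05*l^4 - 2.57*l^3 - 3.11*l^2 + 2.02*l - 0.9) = 0.05*l^4 + 2.57*l^3 + 5.38*l^2 - 5.37*l - 1.01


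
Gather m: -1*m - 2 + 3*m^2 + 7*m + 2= 3*m^2 + 6*m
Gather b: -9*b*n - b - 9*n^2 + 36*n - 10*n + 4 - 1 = b*(-9*n - 1) - 9*n^2 + 26*n + 3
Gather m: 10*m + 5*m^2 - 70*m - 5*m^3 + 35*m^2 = -5*m^3 + 40*m^2 - 60*m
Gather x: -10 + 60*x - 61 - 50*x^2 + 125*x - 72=-50*x^2 + 185*x - 143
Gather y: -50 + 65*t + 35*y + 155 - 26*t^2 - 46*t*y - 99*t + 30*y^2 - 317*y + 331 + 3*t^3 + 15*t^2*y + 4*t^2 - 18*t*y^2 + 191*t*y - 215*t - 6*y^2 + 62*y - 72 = 3*t^3 - 22*t^2 - 249*t + y^2*(24 - 18*t) + y*(15*t^2 + 145*t - 220) + 364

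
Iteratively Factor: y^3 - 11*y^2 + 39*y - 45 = (y - 3)*(y^2 - 8*y + 15) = (y - 3)^2*(y - 5)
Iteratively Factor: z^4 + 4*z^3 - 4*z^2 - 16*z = (z - 2)*(z^3 + 6*z^2 + 8*z) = z*(z - 2)*(z^2 + 6*z + 8) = z*(z - 2)*(z + 4)*(z + 2)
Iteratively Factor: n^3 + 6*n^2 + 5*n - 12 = (n + 3)*(n^2 + 3*n - 4) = (n + 3)*(n + 4)*(n - 1)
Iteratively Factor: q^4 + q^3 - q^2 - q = (q)*(q^3 + q^2 - q - 1) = q*(q + 1)*(q^2 - 1) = q*(q - 1)*(q + 1)*(q + 1)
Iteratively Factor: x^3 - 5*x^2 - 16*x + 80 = (x + 4)*(x^2 - 9*x + 20) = (x - 4)*(x + 4)*(x - 5)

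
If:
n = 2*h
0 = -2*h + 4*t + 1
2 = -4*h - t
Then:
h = -7/18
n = -7/9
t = -4/9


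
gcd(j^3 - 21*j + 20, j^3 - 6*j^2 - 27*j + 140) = j^2 + j - 20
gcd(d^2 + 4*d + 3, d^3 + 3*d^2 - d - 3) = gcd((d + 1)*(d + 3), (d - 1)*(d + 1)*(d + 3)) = d^2 + 4*d + 3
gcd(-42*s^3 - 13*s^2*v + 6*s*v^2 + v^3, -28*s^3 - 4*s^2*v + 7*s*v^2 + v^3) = 14*s^2 + 9*s*v + v^2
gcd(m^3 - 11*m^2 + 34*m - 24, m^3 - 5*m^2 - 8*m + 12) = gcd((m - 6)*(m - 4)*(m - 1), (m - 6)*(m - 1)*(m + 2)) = m^2 - 7*m + 6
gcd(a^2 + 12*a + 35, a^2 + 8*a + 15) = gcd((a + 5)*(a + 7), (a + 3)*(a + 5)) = a + 5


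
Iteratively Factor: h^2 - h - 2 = (h + 1)*(h - 2)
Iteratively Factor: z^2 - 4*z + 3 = (z - 1)*(z - 3)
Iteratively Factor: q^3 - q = (q + 1)*(q^2 - q) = (q - 1)*(q + 1)*(q)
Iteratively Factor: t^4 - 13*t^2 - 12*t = (t + 3)*(t^3 - 3*t^2 - 4*t) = (t + 1)*(t + 3)*(t^2 - 4*t) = (t - 4)*(t + 1)*(t + 3)*(t)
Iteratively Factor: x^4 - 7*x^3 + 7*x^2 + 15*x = (x + 1)*(x^3 - 8*x^2 + 15*x) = x*(x + 1)*(x^2 - 8*x + 15) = x*(x - 3)*(x + 1)*(x - 5)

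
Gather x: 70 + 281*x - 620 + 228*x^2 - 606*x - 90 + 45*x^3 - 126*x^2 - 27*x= 45*x^3 + 102*x^2 - 352*x - 640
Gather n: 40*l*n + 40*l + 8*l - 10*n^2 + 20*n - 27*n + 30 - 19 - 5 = 48*l - 10*n^2 + n*(40*l - 7) + 6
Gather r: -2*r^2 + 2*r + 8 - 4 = -2*r^2 + 2*r + 4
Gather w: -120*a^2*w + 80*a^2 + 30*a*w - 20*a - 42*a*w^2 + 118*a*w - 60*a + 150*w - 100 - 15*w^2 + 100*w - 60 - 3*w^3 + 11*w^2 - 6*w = 80*a^2 - 80*a - 3*w^3 + w^2*(-42*a - 4) + w*(-120*a^2 + 148*a + 244) - 160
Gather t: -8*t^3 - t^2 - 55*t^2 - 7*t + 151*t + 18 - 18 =-8*t^3 - 56*t^2 + 144*t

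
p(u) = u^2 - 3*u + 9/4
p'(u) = 2*u - 3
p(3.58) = 4.33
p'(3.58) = 4.16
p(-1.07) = 6.60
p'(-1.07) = -5.14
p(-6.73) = 67.73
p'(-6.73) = -16.46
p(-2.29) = 14.36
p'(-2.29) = -7.58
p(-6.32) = 61.15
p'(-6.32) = -15.64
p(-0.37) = 3.50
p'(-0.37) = -3.74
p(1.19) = 0.10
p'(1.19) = -0.62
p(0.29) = 1.46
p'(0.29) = -2.42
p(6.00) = 20.25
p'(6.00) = 9.00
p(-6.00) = 56.25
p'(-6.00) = -15.00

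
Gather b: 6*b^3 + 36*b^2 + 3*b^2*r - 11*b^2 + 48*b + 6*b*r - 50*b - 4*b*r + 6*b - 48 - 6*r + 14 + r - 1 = 6*b^3 + b^2*(3*r + 25) + b*(2*r + 4) - 5*r - 35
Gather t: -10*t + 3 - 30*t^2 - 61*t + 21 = -30*t^2 - 71*t + 24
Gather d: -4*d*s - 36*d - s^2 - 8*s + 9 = d*(-4*s - 36) - s^2 - 8*s + 9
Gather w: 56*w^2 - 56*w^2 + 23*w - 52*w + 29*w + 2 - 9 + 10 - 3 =0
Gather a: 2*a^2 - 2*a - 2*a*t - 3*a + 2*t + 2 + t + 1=2*a^2 + a*(-2*t - 5) + 3*t + 3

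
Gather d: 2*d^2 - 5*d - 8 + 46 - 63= 2*d^2 - 5*d - 25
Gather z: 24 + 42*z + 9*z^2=9*z^2 + 42*z + 24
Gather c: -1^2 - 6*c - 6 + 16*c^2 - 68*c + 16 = 16*c^2 - 74*c + 9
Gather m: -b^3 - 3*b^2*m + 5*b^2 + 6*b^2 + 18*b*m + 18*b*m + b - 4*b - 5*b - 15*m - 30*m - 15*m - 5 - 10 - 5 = -b^3 + 11*b^2 - 8*b + m*(-3*b^2 + 36*b - 60) - 20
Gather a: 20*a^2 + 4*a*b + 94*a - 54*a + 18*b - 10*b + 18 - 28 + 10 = 20*a^2 + a*(4*b + 40) + 8*b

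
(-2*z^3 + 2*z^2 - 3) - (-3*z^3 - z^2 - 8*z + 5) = z^3 + 3*z^2 + 8*z - 8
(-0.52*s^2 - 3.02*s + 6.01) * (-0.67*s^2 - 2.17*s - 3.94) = 0.3484*s^4 + 3.1518*s^3 + 4.5755*s^2 - 1.1429*s - 23.6794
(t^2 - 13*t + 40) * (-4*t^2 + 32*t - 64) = -4*t^4 + 84*t^3 - 640*t^2 + 2112*t - 2560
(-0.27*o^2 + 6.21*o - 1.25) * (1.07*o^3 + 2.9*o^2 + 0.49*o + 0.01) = -0.2889*o^5 + 5.8617*o^4 + 16.5392*o^3 - 0.5848*o^2 - 0.5504*o - 0.0125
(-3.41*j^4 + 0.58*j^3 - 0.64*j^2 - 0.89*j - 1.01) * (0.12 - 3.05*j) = 10.4005*j^5 - 2.1782*j^4 + 2.0216*j^3 + 2.6377*j^2 + 2.9737*j - 0.1212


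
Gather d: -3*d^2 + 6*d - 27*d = -3*d^2 - 21*d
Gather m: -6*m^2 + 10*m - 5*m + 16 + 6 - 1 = -6*m^2 + 5*m + 21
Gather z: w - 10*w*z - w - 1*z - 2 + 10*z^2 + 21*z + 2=10*z^2 + z*(20 - 10*w)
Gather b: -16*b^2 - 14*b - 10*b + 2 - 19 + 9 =-16*b^2 - 24*b - 8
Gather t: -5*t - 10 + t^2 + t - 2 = t^2 - 4*t - 12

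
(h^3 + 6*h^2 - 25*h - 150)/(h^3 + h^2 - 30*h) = (h + 5)/h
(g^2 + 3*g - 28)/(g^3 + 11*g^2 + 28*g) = (g - 4)/(g*(g + 4))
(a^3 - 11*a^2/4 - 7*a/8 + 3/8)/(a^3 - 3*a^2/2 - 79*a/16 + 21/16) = 2*(2*a + 1)/(4*a + 7)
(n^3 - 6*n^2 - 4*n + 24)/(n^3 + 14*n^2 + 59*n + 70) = (n^2 - 8*n + 12)/(n^2 + 12*n + 35)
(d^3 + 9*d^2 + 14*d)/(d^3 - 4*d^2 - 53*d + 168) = d*(d + 2)/(d^2 - 11*d + 24)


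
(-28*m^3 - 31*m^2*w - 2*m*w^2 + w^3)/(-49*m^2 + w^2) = (4*m^2 + 5*m*w + w^2)/(7*m + w)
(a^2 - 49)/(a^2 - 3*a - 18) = (49 - a^2)/(-a^2 + 3*a + 18)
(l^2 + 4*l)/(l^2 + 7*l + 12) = l/(l + 3)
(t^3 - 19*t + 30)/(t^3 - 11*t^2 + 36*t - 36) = (t + 5)/(t - 6)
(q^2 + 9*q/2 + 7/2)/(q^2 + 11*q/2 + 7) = (q + 1)/(q + 2)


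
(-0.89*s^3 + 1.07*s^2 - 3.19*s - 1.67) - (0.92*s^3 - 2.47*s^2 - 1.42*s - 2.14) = -1.81*s^3 + 3.54*s^2 - 1.77*s + 0.47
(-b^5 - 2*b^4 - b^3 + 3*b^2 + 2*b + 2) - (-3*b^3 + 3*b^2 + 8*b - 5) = -b^5 - 2*b^4 + 2*b^3 - 6*b + 7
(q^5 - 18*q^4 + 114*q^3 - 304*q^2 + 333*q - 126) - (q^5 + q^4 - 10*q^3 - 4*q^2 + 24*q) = -19*q^4 + 124*q^3 - 300*q^2 + 309*q - 126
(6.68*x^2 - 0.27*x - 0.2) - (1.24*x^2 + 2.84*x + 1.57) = 5.44*x^2 - 3.11*x - 1.77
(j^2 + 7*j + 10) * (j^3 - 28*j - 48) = j^5 + 7*j^4 - 18*j^3 - 244*j^2 - 616*j - 480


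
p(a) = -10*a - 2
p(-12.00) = 118.00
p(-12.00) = 118.00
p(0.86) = -10.60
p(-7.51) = 73.10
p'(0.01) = -10.00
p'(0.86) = -10.00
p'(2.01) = -10.00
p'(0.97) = -10.00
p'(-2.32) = -10.00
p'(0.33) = -10.00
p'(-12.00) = -10.00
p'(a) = -10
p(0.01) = -2.10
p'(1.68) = -10.00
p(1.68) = -18.80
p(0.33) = -5.30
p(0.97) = -11.70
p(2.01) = -22.10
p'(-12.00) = -10.00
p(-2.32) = 21.20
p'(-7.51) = -10.00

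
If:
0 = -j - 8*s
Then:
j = -8*s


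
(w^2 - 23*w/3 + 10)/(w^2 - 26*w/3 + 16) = (3*w - 5)/(3*w - 8)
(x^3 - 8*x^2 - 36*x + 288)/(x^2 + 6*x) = x - 14 + 48/x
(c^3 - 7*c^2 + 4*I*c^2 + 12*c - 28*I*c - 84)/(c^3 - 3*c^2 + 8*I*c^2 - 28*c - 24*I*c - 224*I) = (c^2 + 4*I*c + 12)/(c^2 + c*(4 + 8*I) + 32*I)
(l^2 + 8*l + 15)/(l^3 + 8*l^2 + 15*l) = 1/l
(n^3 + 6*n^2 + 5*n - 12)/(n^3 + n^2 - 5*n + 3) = (n + 4)/(n - 1)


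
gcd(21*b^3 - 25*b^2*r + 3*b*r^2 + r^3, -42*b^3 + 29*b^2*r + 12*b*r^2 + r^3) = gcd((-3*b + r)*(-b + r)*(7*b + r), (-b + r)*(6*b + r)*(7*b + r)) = -7*b^2 + 6*b*r + r^2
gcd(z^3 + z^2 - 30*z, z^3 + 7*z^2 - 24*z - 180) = z^2 + z - 30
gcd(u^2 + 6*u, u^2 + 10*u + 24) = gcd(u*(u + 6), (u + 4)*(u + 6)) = u + 6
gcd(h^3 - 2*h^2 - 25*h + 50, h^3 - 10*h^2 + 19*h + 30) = h - 5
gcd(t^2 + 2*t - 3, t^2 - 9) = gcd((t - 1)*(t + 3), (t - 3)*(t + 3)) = t + 3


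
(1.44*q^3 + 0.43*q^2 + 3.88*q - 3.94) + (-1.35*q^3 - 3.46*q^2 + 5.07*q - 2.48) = 0.0899999999999999*q^3 - 3.03*q^2 + 8.95*q - 6.42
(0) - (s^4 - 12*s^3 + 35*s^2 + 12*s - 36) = -s^4 + 12*s^3 - 35*s^2 - 12*s + 36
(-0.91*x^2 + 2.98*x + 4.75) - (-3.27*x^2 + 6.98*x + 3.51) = 2.36*x^2 - 4.0*x + 1.24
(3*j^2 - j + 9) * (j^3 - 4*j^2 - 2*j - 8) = 3*j^5 - 13*j^4 + 7*j^3 - 58*j^2 - 10*j - 72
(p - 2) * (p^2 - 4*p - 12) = p^3 - 6*p^2 - 4*p + 24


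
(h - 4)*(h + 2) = h^2 - 2*h - 8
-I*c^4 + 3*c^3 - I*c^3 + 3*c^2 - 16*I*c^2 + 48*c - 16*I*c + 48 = (c - 4*I)*(c + 3*I)*(c + 4*I)*(-I*c - I)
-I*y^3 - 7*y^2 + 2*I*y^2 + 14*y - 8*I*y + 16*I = (y - 2)*(y - 8*I)*(-I*y + 1)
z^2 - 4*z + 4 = (z - 2)^2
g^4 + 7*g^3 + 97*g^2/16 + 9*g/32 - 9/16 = (g - 1/4)*(g + 1/2)*(g + 3/4)*(g + 6)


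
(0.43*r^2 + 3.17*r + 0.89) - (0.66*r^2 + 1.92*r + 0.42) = -0.23*r^2 + 1.25*r + 0.47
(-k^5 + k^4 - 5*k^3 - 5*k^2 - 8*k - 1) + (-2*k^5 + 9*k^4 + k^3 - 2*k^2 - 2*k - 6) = -3*k^5 + 10*k^4 - 4*k^3 - 7*k^2 - 10*k - 7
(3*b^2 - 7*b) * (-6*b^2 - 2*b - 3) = -18*b^4 + 36*b^3 + 5*b^2 + 21*b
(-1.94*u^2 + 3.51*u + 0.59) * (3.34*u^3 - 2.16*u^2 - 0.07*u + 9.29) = -6.4796*u^5 + 15.9138*u^4 - 5.4752*u^3 - 19.5427*u^2 + 32.5666*u + 5.4811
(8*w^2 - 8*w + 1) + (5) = 8*w^2 - 8*w + 6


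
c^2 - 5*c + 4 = (c - 4)*(c - 1)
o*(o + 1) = o^2 + o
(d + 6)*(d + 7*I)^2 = d^3 + 6*d^2 + 14*I*d^2 - 49*d + 84*I*d - 294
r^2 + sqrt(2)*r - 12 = (r - 2*sqrt(2))*(r + 3*sqrt(2))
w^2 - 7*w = w*(w - 7)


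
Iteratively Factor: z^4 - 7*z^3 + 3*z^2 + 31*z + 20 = (z - 4)*(z^3 - 3*z^2 - 9*z - 5) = (z - 4)*(z + 1)*(z^2 - 4*z - 5) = (z - 4)*(z + 1)^2*(z - 5)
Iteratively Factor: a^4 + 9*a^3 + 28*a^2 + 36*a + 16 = (a + 1)*(a^3 + 8*a^2 + 20*a + 16) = (a + 1)*(a + 4)*(a^2 + 4*a + 4) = (a + 1)*(a + 2)*(a + 4)*(a + 2)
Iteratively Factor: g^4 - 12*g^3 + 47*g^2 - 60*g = (g - 4)*(g^3 - 8*g^2 + 15*g) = (g - 5)*(g - 4)*(g^2 - 3*g) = g*(g - 5)*(g - 4)*(g - 3)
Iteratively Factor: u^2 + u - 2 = (u - 1)*(u + 2)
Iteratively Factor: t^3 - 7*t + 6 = (t + 3)*(t^2 - 3*t + 2) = (t - 1)*(t + 3)*(t - 2)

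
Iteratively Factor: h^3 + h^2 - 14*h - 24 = (h - 4)*(h^2 + 5*h + 6) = (h - 4)*(h + 2)*(h + 3)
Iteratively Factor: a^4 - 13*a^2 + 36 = (a - 3)*(a^3 + 3*a^2 - 4*a - 12) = (a - 3)*(a + 3)*(a^2 - 4) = (a - 3)*(a - 2)*(a + 3)*(a + 2)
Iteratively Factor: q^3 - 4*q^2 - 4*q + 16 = (q + 2)*(q^2 - 6*q + 8) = (q - 2)*(q + 2)*(q - 4)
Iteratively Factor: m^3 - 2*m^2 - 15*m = (m + 3)*(m^2 - 5*m) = m*(m + 3)*(m - 5)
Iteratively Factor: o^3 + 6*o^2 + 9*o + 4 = (o + 1)*(o^2 + 5*o + 4) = (o + 1)*(o + 4)*(o + 1)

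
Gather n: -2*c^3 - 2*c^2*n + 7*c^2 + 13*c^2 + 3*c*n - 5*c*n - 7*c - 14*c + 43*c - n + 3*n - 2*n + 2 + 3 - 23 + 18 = -2*c^3 + 20*c^2 + 22*c + n*(-2*c^2 - 2*c)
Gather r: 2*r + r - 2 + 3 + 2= 3*r + 3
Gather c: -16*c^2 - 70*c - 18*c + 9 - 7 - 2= -16*c^2 - 88*c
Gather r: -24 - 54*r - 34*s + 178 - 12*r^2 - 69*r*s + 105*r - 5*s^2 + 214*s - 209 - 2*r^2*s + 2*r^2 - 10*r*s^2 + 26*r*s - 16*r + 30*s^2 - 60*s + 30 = r^2*(-2*s - 10) + r*(-10*s^2 - 43*s + 35) + 25*s^2 + 120*s - 25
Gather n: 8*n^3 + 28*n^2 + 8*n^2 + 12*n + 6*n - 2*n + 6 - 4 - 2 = 8*n^3 + 36*n^2 + 16*n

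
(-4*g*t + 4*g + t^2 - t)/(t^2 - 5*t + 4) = (-4*g + t)/(t - 4)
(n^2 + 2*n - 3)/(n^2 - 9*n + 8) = (n + 3)/(n - 8)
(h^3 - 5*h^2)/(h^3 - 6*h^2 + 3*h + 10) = h^2/(h^2 - h - 2)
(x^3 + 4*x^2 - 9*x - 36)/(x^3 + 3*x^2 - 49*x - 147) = (x^2 + x - 12)/(x^2 - 49)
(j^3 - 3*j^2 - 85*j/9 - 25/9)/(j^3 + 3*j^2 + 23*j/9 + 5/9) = (j - 5)/(j + 1)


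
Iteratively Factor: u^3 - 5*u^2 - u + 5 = (u + 1)*(u^2 - 6*u + 5) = (u - 1)*(u + 1)*(u - 5)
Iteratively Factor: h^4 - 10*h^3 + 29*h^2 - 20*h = (h - 5)*(h^3 - 5*h^2 + 4*h) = h*(h - 5)*(h^2 - 5*h + 4) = h*(h - 5)*(h - 4)*(h - 1)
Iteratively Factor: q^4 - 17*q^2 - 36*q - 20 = (q + 2)*(q^3 - 2*q^2 - 13*q - 10) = (q + 1)*(q + 2)*(q^2 - 3*q - 10) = (q - 5)*(q + 1)*(q + 2)*(q + 2)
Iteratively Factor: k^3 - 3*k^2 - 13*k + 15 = (k - 5)*(k^2 + 2*k - 3) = (k - 5)*(k - 1)*(k + 3)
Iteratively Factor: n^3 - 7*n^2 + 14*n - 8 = (n - 4)*(n^2 - 3*n + 2) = (n - 4)*(n - 1)*(n - 2)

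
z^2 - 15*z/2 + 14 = (z - 4)*(z - 7/2)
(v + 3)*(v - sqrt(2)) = v^2 - sqrt(2)*v + 3*v - 3*sqrt(2)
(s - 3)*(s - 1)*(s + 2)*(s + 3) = s^4 + s^3 - 11*s^2 - 9*s + 18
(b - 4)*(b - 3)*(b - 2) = b^3 - 9*b^2 + 26*b - 24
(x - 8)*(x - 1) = x^2 - 9*x + 8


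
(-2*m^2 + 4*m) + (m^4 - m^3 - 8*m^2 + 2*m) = m^4 - m^3 - 10*m^2 + 6*m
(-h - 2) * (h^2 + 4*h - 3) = -h^3 - 6*h^2 - 5*h + 6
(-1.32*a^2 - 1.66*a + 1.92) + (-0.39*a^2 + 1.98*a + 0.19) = -1.71*a^2 + 0.32*a + 2.11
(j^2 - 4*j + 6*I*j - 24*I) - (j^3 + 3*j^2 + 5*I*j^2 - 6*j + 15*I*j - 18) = -j^3 - 2*j^2 - 5*I*j^2 + 2*j - 9*I*j + 18 - 24*I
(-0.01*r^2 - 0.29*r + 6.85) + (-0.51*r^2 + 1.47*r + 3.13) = -0.52*r^2 + 1.18*r + 9.98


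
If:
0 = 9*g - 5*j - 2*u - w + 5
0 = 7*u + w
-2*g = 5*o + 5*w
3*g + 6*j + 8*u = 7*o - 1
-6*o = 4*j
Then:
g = -1155/2329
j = 168/2329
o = -112/2329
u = -82/2329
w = 574/2329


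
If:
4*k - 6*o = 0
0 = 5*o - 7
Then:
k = 21/10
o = 7/5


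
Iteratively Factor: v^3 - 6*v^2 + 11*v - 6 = (v - 1)*(v^2 - 5*v + 6) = (v - 3)*(v - 1)*(v - 2)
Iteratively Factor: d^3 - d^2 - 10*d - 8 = (d + 2)*(d^2 - 3*d - 4) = (d - 4)*(d + 2)*(d + 1)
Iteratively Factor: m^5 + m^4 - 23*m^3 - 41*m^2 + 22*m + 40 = (m + 2)*(m^4 - m^3 - 21*m^2 + m + 20) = (m + 2)*(m + 4)*(m^3 - 5*m^2 - m + 5) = (m - 1)*(m + 2)*(m + 4)*(m^2 - 4*m - 5) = (m - 1)*(m + 1)*(m + 2)*(m + 4)*(m - 5)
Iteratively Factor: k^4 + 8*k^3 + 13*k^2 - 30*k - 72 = (k + 4)*(k^3 + 4*k^2 - 3*k - 18) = (k + 3)*(k + 4)*(k^2 + k - 6) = (k - 2)*(k + 3)*(k + 4)*(k + 3)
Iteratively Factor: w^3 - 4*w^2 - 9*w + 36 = (w + 3)*(w^2 - 7*w + 12) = (w - 3)*(w + 3)*(w - 4)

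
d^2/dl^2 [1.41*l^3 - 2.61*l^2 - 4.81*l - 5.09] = 8.46*l - 5.22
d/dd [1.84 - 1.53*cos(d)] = 1.53*sin(d)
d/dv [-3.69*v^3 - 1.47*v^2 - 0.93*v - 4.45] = -11.07*v^2 - 2.94*v - 0.93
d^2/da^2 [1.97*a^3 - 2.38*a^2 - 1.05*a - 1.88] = 11.82*a - 4.76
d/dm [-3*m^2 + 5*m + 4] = 5 - 6*m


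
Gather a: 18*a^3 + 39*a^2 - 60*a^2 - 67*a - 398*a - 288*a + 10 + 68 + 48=18*a^3 - 21*a^2 - 753*a + 126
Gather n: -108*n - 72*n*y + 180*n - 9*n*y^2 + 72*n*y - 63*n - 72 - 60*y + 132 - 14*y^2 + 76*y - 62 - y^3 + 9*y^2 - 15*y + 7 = n*(9 - 9*y^2) - y^3 - 5*y^2 + y + 5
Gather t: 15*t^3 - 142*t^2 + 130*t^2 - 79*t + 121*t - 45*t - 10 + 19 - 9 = 15*t^3 - 12*t^2 - 3*t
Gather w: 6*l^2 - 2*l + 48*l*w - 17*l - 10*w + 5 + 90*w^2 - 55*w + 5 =6*l^2 - 19*l + 90*w^2 + w*(48*l - 65) + 10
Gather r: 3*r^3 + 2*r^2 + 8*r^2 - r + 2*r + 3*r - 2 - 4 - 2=3*r^3 + 10*r^2 + 4*r - 8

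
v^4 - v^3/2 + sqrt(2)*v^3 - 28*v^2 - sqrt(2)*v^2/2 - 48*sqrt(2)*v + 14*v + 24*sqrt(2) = (v - 1/2)*(v - 4*sqrt(2))*(v + 2*sqrt(2))*(v + 3*sqrt(2))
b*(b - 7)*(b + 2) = b^3 - 5*b^2 - 14*b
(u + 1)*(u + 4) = u^2 + 5*u + 4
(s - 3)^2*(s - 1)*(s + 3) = s^4 - 4*s^3 - 6*s^2 + 36*s - 27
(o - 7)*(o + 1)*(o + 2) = o^3 - 4*o^2 - 19*o - 14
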